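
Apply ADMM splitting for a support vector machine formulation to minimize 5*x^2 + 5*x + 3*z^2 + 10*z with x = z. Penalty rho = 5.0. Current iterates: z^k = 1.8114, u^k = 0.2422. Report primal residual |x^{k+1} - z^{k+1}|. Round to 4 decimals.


ADMM iteration with rho = 5.0, z^k = 1.8114, u^k = 0.2422
Step 1: x-update.
Minimize 5*x^2 + 5*x + (5.0/2)*(x - 1.8114 + 0.2422)^2
FOC: (2*5 + 5.0)*x = -5 + 5.0*(1.8114 - 0.2422)
x^{k+1} = 0.1897
Step 2: z-update.
Minimize 3*z^2 + 10*z + (5.0/2)*(0.1897 - z + 0.2422)^2
FOC: (2*3 + 5.0)*z = -10 + 5.0*(0.1897 + 0.2422)
z^{k+1} = -0.7128
Step 3: u-update.
u^{k+1} = 0.2422 + 0.1897 + 0.7128 = 1.1447
Step 4: Primal residual = |0.1897 + 0.7128| = 0.9025


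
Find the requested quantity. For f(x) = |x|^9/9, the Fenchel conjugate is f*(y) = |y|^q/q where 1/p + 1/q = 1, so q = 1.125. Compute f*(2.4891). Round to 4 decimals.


The conjugate exponent q satisfies 1/p + 1/q = 1.
p = 9, so q = 9/(9 - 1) = 1.125
|y|^q = 2.4891^1.125 = 2.7896
f*(2.4891) = 2.7896 / 1.125 = 2.4797


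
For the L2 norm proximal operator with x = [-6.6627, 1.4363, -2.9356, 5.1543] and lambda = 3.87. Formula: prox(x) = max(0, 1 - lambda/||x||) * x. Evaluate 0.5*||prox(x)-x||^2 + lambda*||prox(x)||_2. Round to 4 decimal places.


Step 1: Compute ||x||.
||x|| = 9.0354
Step 2: Compute scaling factor.
scale = max(0, 1 - 3.87/9.0354) = 0.5717
Step 3: prox(x) = [-3.809, 0.8211, -1.6782, 2.9466]
||prox(x)|| = 5.1654
Step 4: Proximal objective.
0.5*||prox-x||^2 = 7.4885
lambda*||prox|| = 19.9901
Total = 27.4787


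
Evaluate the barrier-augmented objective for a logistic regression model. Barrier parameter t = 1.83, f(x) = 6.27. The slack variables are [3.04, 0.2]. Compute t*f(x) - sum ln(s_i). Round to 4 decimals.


Step 1: Compute log-barrier.
ln values: [1.1119, -1.6094]
phi = -(1.1119 - 1.6094) = 0.4976
Step 2: Compute augmented objective.
t*f(x) = 1.83*6.27 = 11.4741
Total = 11.4741 + 0.4976 = 11.9717


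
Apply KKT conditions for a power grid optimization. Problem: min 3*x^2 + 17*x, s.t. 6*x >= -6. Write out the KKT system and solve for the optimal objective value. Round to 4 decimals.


Step 1: Try lambda = 0 (constraint inactive).
x_unc = -17/(2*3) = -2.8333
Check: 6*-2.8333 = -16.9998 < -6 -- violated!
Step 2: Constraint must be active: 6*x = -6
x* = -6/6 = -1.0
lambda = (2*3*(-1.0) + 17)/6 = 1.8333
Step 3: Compute optimal value.
f(x*) = 3*(-1.0)^2 + 17*(-1.0) = -14.0


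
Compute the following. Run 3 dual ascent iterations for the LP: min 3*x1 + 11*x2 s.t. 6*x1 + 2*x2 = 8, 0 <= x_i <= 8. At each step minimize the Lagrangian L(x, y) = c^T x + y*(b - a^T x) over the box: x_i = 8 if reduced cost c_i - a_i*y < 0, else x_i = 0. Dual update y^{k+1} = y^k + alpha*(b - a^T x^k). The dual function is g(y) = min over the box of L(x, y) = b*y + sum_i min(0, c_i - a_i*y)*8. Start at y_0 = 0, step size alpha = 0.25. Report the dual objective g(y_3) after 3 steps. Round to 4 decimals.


Dual ascent for LP: min 3*x1 + 11*x2, 6*x1 + 2*x2 = 8, 0 <= x_i <= 8
Step 1: y^k = 0.0, reduced costs: (3.0, 11.0)
  x^k = (0.0, 0.0), subgradient = b - a^T x = 8.0
  y^{k+1} = 0.0 + 0.25*8.0 = 2.0
Step 2: y^k = 2.0, reduced costs: (-9.0, 7.0)
  x^k = (8.0, 0.0), subgradient = b - a^T x = -40.0
  y^{k+1} = 2.0 + 0.25*-40.0 = -8.0
Step 3: y^k = -8.0, reduced costs: (51.0, 27.0)
  x^k = (0.0, 0.0), subgradient = b - a^T x = 8.0
  y^{k+1} = -8.0 + 0.25*8.0 = -6.0
Dual objective at y_3 = -6.0: reduced costs (39.0, 23.0), box minimizer x = (0.0, 0.0)
g(y_3) = b*y + (c1 - a1*y)*x1 + (c2 - a2*y)*x2 = 8*(-6.0) + 39.0*0.0 + 23.0*0.0 = -48.0 + 0.0 + 0.0 = -48.0


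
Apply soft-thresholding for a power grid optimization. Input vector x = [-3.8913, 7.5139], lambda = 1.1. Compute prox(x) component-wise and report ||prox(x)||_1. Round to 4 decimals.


Soft-thresholding with lambda = 1.1:
prox(-3.8913) = sign(-3.8913)*max(|-3.8913| - 1.1, 0) = -2.7913
prox(7.5139) = sign(7.5139)*max(|7.5139| - 1.1, 0) = 6.4139
prox(x) = [-2.7913, 6.4139]
||prox(x)||_1 = 2.7913 + 6.4139 = 9.2052


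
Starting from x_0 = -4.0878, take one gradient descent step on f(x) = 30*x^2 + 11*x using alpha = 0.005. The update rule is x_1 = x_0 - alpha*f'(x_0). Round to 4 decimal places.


We compute the gradient at x_0 and apply the update.
f'(x) = 60*x + 11
f'(-4.0878) = 60*-4.0878 + 11 = -234.268
x_1 = -4.0878 - 0.005*-234.268 = -2.9165


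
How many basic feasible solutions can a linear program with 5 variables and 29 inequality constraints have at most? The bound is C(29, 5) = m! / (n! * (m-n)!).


Each vertex corresponds to some choice of n active constraints out of m, so the number of vertices is at most C(m, n) = m! / (n!(m-n)!).
m = 29, n = 5
Numerator: 29 * 28 * 27 * 26 * 25
Denominator: 5! = 120
C(29, 5) = 118755


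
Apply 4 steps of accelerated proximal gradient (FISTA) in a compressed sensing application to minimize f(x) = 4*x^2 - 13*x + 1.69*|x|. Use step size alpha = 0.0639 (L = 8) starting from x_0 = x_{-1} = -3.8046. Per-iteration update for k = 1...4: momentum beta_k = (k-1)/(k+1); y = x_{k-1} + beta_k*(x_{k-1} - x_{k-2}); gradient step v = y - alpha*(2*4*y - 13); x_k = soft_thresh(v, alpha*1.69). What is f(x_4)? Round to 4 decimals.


FISTA on f(x) = 4*x^2 - 13*x + 1.69*|x|
L = 8, alpha = 0.0639
Iteration 1: beta = 0.0, y = -3.8046 + 0.0*(-3.8046 + 3.8046) = -3.8046
  grad(y) = -43.4368, v = y - alpha*grad = -1.029
  prox(v) = soft_thresh(-1.029, 0.108) = -0.921
Iteration 2: beta = 0.3333, y = -0.921 + 0.3333*(-0.921 + 3.8046) = 0.0402
  grad(y) = -12.6784, v = y - alpha*grad = 0.8504
  prox(v) = soft_thresh(0.8504, 0.108) = 0.7424
Iteration 3: beta = 0.5, y = 0.7424 + 0.5*(0.7424 + 0.921) = 1.574
  grad(y) = -0.4077, v = y - alpha*grad = 1.6001
  prox(v) = soft_thresh(1.6001, 0.108) = 1.4921
Iteration 4: beta = 0.6, y = 1.4921 + 0.6*(1.4921 - 0.7424) = 1.9419
  grad(y) = 2.5355, v = y - alpha*grad = 1.7799
  prox(v) = soft_thresh(1.7799, 0.108) = 1.6719
f(x_4) = 4*1.6719^2 - 13*1.6719 + 1.69*|1.6719| = -7.7281


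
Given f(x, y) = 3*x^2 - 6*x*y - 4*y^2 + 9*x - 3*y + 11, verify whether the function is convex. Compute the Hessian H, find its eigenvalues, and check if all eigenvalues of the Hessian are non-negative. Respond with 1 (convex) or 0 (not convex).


The Hessian of f(x,y) = 3*x^2 - 6*x*y - 4*y^2 + 9*x - 3*y + 11 is:
H = [[6, -6], [-6, -8]]
Trace = 6 - 8 = -2
Determinant = 6*-8 - (-6)^2 = -84
Discriminant = (-2)^2 - 4*-84 = 340.0
Eigenvalues: lambda_1 = -10.2195, lambda_2 = 8.2195
The function is not convex.

0


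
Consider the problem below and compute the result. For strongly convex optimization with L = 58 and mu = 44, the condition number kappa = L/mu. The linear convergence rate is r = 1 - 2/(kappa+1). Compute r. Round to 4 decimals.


Step 1: Compute the condition number.
kappa = L/mu = 58/44 = 1.3182
Step 2: Compute the convergence rate.
r = 1 - 2/(kappa + 1) = 1 - 2*mu/(L + mu) = (L - mu)/(L + mu) = 14/102 = 0.1373


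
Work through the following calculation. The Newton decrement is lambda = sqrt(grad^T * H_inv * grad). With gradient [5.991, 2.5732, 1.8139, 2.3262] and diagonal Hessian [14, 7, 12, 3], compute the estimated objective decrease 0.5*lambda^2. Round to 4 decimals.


Step 1: H is diagonal, so H^(-1) * g = [0.4279, 0.3676, 0.1512, 0.7754].
Step 2: g^T H^(-1) g = sum_i g_i^2 / H_ii
  = (5.991)^2/14 + (2.5732)^2/7 + (1.8139)^2/12 + (2.3262)^2/3
  = 2.5637 + 0.9459 + 0.2742 + 1.8037 = 5.5875
Step 3: Objective decrease = 0.5 * g^T H^(-1) g = 2.7938


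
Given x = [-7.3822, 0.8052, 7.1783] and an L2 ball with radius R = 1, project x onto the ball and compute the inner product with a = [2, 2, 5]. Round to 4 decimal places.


Step 1: Compute ||x|| (intermediates to 6 decimals).
||x|| = sqrt((-7.3822)^2 + 0.8052^2 + 7.1783^2) = 10.328273
Step 2: Project.
Since ||x|| > R, scale = R/||x|| = 1/10.328273 = 0.096822, proj(x) = scale * x
proj(x) = [-0.714759, 0.077961, 0.695017]
Step 3: Dot product.
a^T * proj(x) = 2*(-0.714759) + 2*0.077961 + 5*0.695017 = 2.2015


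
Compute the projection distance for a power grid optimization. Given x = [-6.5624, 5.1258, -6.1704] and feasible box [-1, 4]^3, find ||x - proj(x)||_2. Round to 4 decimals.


Project each component onto [-1, 4].
clip(-6.5624) = -1.0, clip(5.1258) = 4.0, clip(-6.1704) = -1.0
Projection = [-1.0, 4.0, -1.0]
Squared diffs: [30.9403, 1.2674, 26.733]
Distance = sqrt(58.9407) = 7.6773


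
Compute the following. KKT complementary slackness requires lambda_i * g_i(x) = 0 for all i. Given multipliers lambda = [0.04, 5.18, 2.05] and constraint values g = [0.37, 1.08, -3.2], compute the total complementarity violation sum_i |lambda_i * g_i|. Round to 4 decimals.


KKT complementary slackness check:
lambda_1 * g_1 = 0.04 * 0.37 = 0.0148
lambda_2 * g_2 = 5.18 * 1.08 = 5.5944
lambda_3 * g_3 = 2.05 * -3.2 = -6.56
Total violation = 0.0148 + 5.5944 + 6.56 = 12.1692


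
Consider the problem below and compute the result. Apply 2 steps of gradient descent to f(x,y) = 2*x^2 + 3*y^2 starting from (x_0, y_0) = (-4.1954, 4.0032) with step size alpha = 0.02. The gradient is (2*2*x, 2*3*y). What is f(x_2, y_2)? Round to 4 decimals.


Gradient descent on f(x,y) = 2*x^2 + 3*y^2.
Starting point: (-4.1954, 4.0032), alpha = 0.02
Step 1: grad_x = 2*2*-4.1954 = -16.7816, grad_y = 2*3*4.0032 = 24.0192
  x_1 = -4.1954 - 0.02*-16.7816 = -3.8598
  y_1 = 4.0032 - 0.02*24.0192 = 3.5228
Step 2: grad_x = 2*2*-3.8598 = -15.4391, grad_y = 2*3*3.5228 = 21.1369
  x_2 = -3.8598 - 0.02*-15.4391 = -3.551
  y_2 = 3.5228 - 0.02*21.1369 = 3.1001
f(-3.551, 3.1001) = 2*(-3.551)^2 + 3*3.1001^2 = 54.0505


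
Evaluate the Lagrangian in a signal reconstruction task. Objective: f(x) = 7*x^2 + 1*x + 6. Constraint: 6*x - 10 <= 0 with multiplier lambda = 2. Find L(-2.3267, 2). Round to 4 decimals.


Step 1: Evaluate f(x).
f(-2.3267) = 7*(-2.3267)^2 + 1*(-2.3267) + 6 = 41.568
Step 2: Evaluate g(x).
g(-2.3267) = 6*-2.3267 - 10 = -23.9602
Step 3: Compute Lagrangian.
L = 41.568 + 2*-23.9602 = -6.3524


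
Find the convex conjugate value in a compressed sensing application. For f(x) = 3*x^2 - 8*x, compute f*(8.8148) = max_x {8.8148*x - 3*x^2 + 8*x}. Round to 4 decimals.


f*(y) = sup_x {y*x - a*x^2 - b*x} = sup_x {(y-b)*x - a*x^2}
FOC: (y - b) - 2a*x = 0 => x* = (y - b)/(2a)
x* = (8.8148 + 8)/(2*3) = 2.8025
f*(8.8148) = (y-b)^2/(4a) = (8.8148 + 8)^2/(4*3)
= 282.7375/12 = 23.5615


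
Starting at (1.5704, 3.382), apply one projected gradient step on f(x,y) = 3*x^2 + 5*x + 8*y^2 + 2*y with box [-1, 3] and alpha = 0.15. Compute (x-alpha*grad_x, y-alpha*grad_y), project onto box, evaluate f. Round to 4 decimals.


Step 1: Compute gradient at (1.5704, 3.382).
grad_x = 2*3*1.5704 + 5 = 14.4224
grad_y = 2*8*3.382 + 2 = 56.112
Step 2: Gradient step.
x_raw = 1.5704 - 0.15*14.4224 = -0.593
y_raw = 3.382 - 0.15*56.112 = -5.0348
Step 3: Project onto [-1, 3].
x_proj = clip(-0.593) = -0.593
y_proj = clip(-5.0348) = -1.0
Step 4: Evaluate f.
f(-0.593, -1.0) = 4.09


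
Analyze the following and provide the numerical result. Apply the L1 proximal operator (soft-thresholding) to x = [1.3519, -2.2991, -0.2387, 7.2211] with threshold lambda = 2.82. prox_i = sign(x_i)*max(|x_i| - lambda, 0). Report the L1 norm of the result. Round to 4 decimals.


Soft-thresholding with lambda = 2.82:
prox(1.3519) = sign(1.3519)*max(|1.3519| - 2.82, 0) = 0.0
prox(-2.2991) = sign(-2.2991)*max(|-2.2991| - 2.82, 0) = 0.0
prox(-0.2387) = sign(-0.2387)*max(|-0.2387| - 2.82, 0) = 0.0
prox(7.2211) = sign(7.2211)*max(|7.2211| - 2.82, 0) = 4.4011
prox(x) = [0.0, 0.0, 0.0, 4.4011]
||prox(x)||_1 = 0.0 + 0.0 + 0.0 + 4.4011 = 4.4011


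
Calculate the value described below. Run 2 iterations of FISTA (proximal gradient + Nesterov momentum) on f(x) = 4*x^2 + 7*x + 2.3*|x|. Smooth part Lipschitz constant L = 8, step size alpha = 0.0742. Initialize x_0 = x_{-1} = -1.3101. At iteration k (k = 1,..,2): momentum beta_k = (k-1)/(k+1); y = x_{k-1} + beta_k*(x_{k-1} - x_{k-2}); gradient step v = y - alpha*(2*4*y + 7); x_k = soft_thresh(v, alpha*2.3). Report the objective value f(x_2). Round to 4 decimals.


FISTA on f(x) = 4*x^2 + 7*x + 2.3*|x|
L = 8, alpha = 0.0742
Iteration 1: beta = 0.0, y = -1.3101 + 0.0*(-1.3101 + 1.3101) = -1.3101
  grad(y) = -3.4808, v = y - alpha*grad = -1.0518
  prox(v) = soft_thresh(-1.0518, 0.1707) = -0.8812
Iteration 2: beta = 0.3333, y = -0.8812 + 0.3333*(-0.8812 + 1.3101) = -0.7382
  grad(y) = 1.0945, v = y - alpha*grad = -0.8194
  prox(v) = soft_thresh(-0.8194, 0.1707) = -0.6487
f(x_2) = 4*(-0.6487)^2 + 7*(-0.6487) + 2.3*|-0.6487| = -1.3656


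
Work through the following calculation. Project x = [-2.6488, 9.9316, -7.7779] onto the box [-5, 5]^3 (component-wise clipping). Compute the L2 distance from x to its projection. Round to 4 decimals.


Project each component onto [-5, 5].
clip(-2.6488) = -2.6488, clip(9.9316) = 5.0, clip(-7.7779) = -5.0
Projection = [-2.6488, 5.0, -5.0]
Squared diffs: [0.0, 24.3207, 7.7167]
Distance = sqrt(32.0374) = 5.6602


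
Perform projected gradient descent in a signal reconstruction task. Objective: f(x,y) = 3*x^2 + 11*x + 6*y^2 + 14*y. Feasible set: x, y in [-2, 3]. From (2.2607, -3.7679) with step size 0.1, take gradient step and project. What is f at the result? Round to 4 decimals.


Step 1: Compute gradient at (2.2607, -3.7679).
grad_x = 2*3*2.2607 + 11 = 24.5642
grad_y = 2*6*-3.7679 + 14 = -31.2148
Step 2: Gradient step.
x_raw = 2.2607 - 0.1*24.5642 = -0.1957
y_raw = -3.7679 - 0.1*-31.2148 = -0.6464
Step 3: Project onto [-2, 3].
x_proj = clip(-0.1957) = -0.1957
y_proj = clip(-0.6464) = -0.6464
Step 4: Evaluate f.
f(-0.1957, -0.6464) = -8.5807


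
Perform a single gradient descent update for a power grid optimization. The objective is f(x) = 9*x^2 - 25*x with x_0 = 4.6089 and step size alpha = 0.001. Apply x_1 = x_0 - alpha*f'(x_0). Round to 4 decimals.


We compute the gradient at x_0 and apply the update.
f'(x) = 18*x - 25
f'(4.6089) = 18*4.6089 - 25 = 57.9602
x_1 = 4.6089 - 0.001*57.9602 = 4.5509


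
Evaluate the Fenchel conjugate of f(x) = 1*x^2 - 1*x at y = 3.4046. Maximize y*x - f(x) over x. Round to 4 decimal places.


f*(y) = sup_x {y*x - a*x^2 - b*x} = sup_x {(y-b)*x - a*x^2}
FOC: (y - b) - 2a*x = 0 => x* = (y - b)/(2a)
x* = (3.4046 + 1)/(2*1) = 2.2023
f*(3.4046) = (y-b)^2/(4a) = (3.4046 + 1)^2/(4*1)
= 19.4005/4 = 4.8501


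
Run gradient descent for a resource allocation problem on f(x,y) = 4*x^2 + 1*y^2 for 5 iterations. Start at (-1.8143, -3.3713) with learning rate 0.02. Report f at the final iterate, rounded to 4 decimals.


Gradient descent on f(x,y) = 4*x^2 + 1*y^2.
Starting point: (-1.8143, -3.3713), alpha = 0.02
Step 1: grad_x = 2*4*-1.8143 = -14.5144, grad_y = 2*1*-3.3713 = -6.7426
  x_1 = -1.8143 - 0.02*-14.5144 = -1.524
  y_1 = -3.3713 - 0.02*-6.7426 = -3.2364
Step 2: grad_x = 2*4*-1.524 = -12.1921, grad_y = 2*1*-3.2364 = -6.4729
  x_2 = -1.524 - 0.02*-12.1921 = -1.2802
  y_2 = -3.2364 - 0.02*-6.4729 = -3.107
Step 3: grad_x = 2*4*-1.2802 = -10.2414, grad_y = 2*1*-3.107 = -6.214
  x_3 = -1.2802 - 0.02*-10.2414 = -1.0753
  y_3 = -3.107 - 0.02*-6.214 = -2.9827
Step 4: grad_x = 2*4*-1.0753 = -8.6027, grad_y = 2*1*-2.9827 = -5.9654
  x_4 = -1.0753 - 0.02*-8.6027 = -0.9033
  y_4 = -2.9827 - 0.02*-5.9654 = -2.8634
Step 5: grad_x = 2*4*-0.9033 = -7.2263, grad_y = 2*1*-2.8634 = -5.7268
  x_5 = -0.9033 - 0.02*-7.2263 = -0.7588
  y_5 = -2.8634 - 0.02*-5.7268 = -2.7489
f(-0.7588, -2.7489) = 4*(-0.7588)^2 + 1*(-2.7489)^2 = 9.8591


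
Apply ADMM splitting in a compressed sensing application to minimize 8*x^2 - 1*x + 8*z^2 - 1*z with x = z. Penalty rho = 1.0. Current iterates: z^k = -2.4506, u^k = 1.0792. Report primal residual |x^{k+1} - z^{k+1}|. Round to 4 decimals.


ADMM iteration with rho = 1.0, z^k = -2.4506, u^k = 1.0792
Step 1: x-update.
Minimize 8*x^2 - 1*x + (1.0/2)*(x + 2.4506 + 1.0792)^2
FOC: (2*8 + 1.0)*x = 1 + 1.0*(-2.4506 - 1.0792)
x^{k+1} = -0.1488
Step 2: z-update.
Minimize 8*z^2 - 1*z + (1.0/2)*(-0.1488 - z + 1.0792)^2
FOC: (2*8 + 1.0)*z = 1 + 1.0*(-0.1488 + 1.0792)
z^{k+1} = 0.1136
Step 3: u-update.
u^{k+1} = 1.0792 - 0.1488 - 0.1136 = 0.8168
Step 4: Primal residual = |-0.1488 - 0.1136| = 0.2624


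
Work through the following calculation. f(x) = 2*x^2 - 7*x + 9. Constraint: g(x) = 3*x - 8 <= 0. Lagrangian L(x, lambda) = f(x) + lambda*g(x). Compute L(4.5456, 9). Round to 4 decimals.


Step 1: Evaluate f(x).
f(4.5456) = 2*4.5456^2 - 7*4.5456 + 9 = 18.5058
Step 2: Evaluate g(x).
g(4.5456) = 3*4.5456 - 8 = 5.6368
Step 3: Compute Lagrangian.
L = 18.5058 + 9*5.6368 = 69.237


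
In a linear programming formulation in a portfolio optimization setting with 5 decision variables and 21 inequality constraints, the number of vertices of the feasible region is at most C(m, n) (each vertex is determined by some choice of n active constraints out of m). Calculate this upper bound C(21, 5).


Each vertex corresponds to some choice of n active constraints out of m, so the number of vertices is at most C(m, n) = m! / (n!(m-n)!).
m = 21, n = 5
Numerator: 21 * 20 * 19 * 18 * 17
Denominator: 5! = 120
C(21, 5) = 20349


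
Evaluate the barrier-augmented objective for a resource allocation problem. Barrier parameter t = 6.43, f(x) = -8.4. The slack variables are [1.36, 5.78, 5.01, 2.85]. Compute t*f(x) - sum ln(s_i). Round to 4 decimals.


Step 1: Compute log-barrier.
ln values: [0.3075, 1.7544, 1.6114, 1.0473]
phi = -(0.3075 + 1.7544 + 1.6114 + 1.0473) = -4.7206
Step 2: Compute augmented objective.
t*f(x) = 6.43*-8.4 = -54.012
Total = -54.012 - 4.7206 = -58.7326


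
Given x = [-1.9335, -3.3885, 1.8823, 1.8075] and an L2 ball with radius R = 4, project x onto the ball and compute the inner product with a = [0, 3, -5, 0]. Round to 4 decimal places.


Step 1: Compute ||x|| (intermediates to 6 decimals).
||x|| = sqrt((-1.9335)^2 + (-3.3885)^2 + 1.8823^2 + 1.8075^2) = 4.693662
Step 2: Project.
Since ||x|| > R, scale = R/||x|| = 4/4.693662 = 0.852213, proj(x) = scale * x
proj(x) = [-1.647754, -2.887724, 1.604121, 1.540375]
Step 3: Dot product.
a^T * proj(x) = 0*(-1.647754) + 3*(-2.887724) - 5*1.604121 + 0*1.540375 = -16.6838


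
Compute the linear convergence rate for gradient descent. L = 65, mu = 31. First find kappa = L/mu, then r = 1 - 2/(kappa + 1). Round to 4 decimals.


Step 1: Compute the condition number.
kappa = L/mu = 65/31 = 2.0968
Step 2: Compute the convergence rate.
r = 1 - 2/(kappa + 1) = 1 - 2*mu/(L + mu) = (L - mu)/(L + mu) = 34/96 = 0.3542


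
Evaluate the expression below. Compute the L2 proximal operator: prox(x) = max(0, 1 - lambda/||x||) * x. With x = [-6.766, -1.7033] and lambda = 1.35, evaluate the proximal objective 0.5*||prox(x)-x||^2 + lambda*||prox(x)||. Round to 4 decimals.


Step 1: Compute ||x||.
||x|| = 6.9771
Step 2: Compute scaling factor.
scale = max(0, 1 - 1.35/6.9771) = 0.8065
Step 3: prox(x) = [-5.4568, -1.3737]
||prox(x)|| = 5.6271
Step 4: Proximal objective.
0.5*||prox-x||^2 = 0.9113
lambda*||prox|| = 7.5966
Total = 8.5078


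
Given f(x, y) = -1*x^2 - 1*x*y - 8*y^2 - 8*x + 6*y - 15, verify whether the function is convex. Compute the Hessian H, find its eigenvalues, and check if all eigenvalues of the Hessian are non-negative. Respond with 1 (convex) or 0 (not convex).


The Hessian of f(x,y) = -1*x^2 - 1*x*y - 8*y^2 - 8*x + 6*y - 15 is:
H = [[-2, -1], [-1, -16]]
Trace = -2 - 16 = -18
Determinant = -2*-16 - (-1)^2 = 31
Discriminant = (-18)^2 - 4*31 = 200.0
Eigenvalues: lambda_1 = -16.0711, lambda_2 = -1.9289
The function is not convex.

0


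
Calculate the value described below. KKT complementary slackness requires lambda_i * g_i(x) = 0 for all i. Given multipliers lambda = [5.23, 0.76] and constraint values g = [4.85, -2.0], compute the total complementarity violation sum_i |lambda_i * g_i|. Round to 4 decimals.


KKT complementary slackness check:
lambda_1 * g_1 = 5.23 * 4.85 = 25.3655
lambda_2 * g_2 = 0.76 * -2.0 = -1.52
Total violation = 25.3655 + 1.52 = 26.8855


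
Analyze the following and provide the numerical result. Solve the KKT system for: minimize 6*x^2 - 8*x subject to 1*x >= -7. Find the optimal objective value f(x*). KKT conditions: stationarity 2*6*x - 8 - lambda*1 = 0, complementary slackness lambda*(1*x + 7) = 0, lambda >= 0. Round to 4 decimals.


Step 1: Try lambda = 0 (constraint inactive).
Stationarity: 2*6*x - 8 = 0
x* = 8/(2*6) = 2/3 = 0.6667 (rounded; the exact value 2/3 is used below)
Check constraint: 1*0.6667 = 0.6667 >= -7 -- satisfied.
Step 2: Compute optimal value.
f(x*) = 6*(2/3)^2 - 8*(2/3) = -2.6667


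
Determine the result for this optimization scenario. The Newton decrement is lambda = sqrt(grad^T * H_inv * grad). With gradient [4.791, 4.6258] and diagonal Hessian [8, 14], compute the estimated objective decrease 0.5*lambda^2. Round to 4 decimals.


Step 1: H is diagonal, so H^(-1) * g = [0.5989, 0.3304].
Step 2: g^T H^(-1) g = sum_i g_i^2 / H_ii
  = (4.791)^2/8 + (4.6258)^2/14
  = 2.8692 + 1.5284 = 4.3976
Step 3: Objective decrease = 0.5 * g^T H^(-1) g = 2.1988


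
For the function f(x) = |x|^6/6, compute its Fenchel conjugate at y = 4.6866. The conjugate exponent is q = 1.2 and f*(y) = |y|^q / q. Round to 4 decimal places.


The conjugate exponent q satisfies 1/p + 1/q = 1.
p = 6, so q = 6/(6 - 1) = 1.2
|y|^q = 4.6866^1.2 = 6.3831
f*(4.6866) = 6.3831 / 1.2 = 5.3192


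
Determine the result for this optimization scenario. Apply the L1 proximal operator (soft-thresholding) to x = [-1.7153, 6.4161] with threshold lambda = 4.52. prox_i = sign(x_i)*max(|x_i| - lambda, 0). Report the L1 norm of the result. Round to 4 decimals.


Soft-thresholding with lambda = 4.52:
prox(-1.7153) = sign(-1.7153)*max(|-1.7153| - 4.52, 0) = 0.0
prox(6.4161) = sign(6.4161)*max(|6.4161| - 4.52, 0) = 1.8961
prox(x) = [0.0, 1.8961]
||prox(x)||_1 = 0.0 + 1.8961 = 1.8961


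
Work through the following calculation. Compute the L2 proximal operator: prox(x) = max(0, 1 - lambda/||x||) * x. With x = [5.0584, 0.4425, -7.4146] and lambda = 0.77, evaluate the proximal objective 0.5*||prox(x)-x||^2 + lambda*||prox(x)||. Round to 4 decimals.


Step 1: Compute ||x||.
||x|| = 8.9866
Step 2: Compute scaling factor.
scale = max(0, 1 - 0.77/8.9866) = 0.9143
Step 3: prox(x) = [4.625, 0.4046, -6.7793]
||prox(x)|| = 8.2166
Step 4: Proximal objective.
0.5*||prox-x||^2 = 0.2965
lambda*||prox|| = 6.3268
Total = 6.6233


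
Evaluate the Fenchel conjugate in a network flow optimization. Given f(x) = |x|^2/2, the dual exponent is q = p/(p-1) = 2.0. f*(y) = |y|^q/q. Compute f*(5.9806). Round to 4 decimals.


The conjugate exponent q satisfies 1/p + 1/q = 1.
p = 2, so q = 2/(2 - 1) = 2.0
|y|^q = 5.9806^2.0 = 35.7676
f*(5.9806) = 35.7676 / 2.0 = 17.8838


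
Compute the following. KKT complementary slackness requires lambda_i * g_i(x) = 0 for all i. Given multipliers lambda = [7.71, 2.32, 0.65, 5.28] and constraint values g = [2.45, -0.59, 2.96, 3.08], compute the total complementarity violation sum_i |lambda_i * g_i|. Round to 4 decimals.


KKT complementary slackness check:
lambda_1 * g_1 = 7.71 * 2.45 = 18.8895
lambda_2 * g_2 = 2.32 * -0.59 = -1.3688
lambda_3 * g_3 = 0.65 * 2.96 = 1.924
lambda_4 * g_4 = 5.28 * 3.08 = 16.2624
Total violation = 18.8895 + 1.3688 + 1.924 + 16.2624 = 38.4447


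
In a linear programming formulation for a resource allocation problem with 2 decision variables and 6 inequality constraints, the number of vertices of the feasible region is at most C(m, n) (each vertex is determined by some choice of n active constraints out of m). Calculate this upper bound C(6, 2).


Each vertex corresponds to some choice of n active constraints out of m, so the number of vertices is at most C(m, n) = m! / (n!(m-n)!).
m = 6, n = 2
Numerator: 6 * 5
Denominator: 2! = 2
C(6, 2) = 15


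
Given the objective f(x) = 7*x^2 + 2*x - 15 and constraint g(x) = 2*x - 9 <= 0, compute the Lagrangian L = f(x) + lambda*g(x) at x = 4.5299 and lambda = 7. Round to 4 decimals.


Step 1: Evaluate f(x).
f(4.5299) = 7*4.5299^2 + 2*4.5299 - 15 = 137.6998
Step 2: Evaluate g(x).
g(4.5299) = 2*4.5299 - 9 = 0.0598
Step 3: Compute Lagrangian.
L = 137.6998 + 7*0.0598 = 138.1184


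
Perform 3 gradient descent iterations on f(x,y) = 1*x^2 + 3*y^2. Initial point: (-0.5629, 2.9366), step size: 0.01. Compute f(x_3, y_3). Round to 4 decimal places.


Gradient descent on f(x,y) = 1*x^2 + 3*y^2.
Starting point: (-0.5629, 2.9366), alpha = 0.01
Step 1: grad_x = 2*1*-0.5629 = -1.1258, grad_y = 2*3*2.9366 = 17.6196
  x_1 = -0.5629 - 0.01*-1.1258 = -0.5516
  y_1 = 2.9366 - 0.01*17.6196 = 2.7604
Step 2: grad_x = 2*1*-0.5516 = -1.1033, grad_y = 2*3*2.7604 = 16.5624
  x_2 = -0.5516 - 0.01*-1.1033 = -0.5406
  y_2 = 2.7604 - 0.01*16.5624 = 2.5948
Step 3: grad_x = 2*1*-0.5406 = -1.0812, grad_y = 2*3*2.5948 = 15.5687
  x_3 = -0.5406 - 0.01*-1.0812 = -0.5298
  y_3 = 2.5948 - 0.01*15.5687 = 2.4391
f(-0.5298, 2.4391) = 1*(-0.5298)^2 + 3*2.4391^2 = 18.1282


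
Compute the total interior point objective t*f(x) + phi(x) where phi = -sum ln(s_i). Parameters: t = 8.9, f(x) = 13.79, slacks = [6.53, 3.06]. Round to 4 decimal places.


Step 1: Compute log-barrier.
ln values: [1.8764, 1.1184]
phi = -(1.8764 + 1.1184) = -2.9948
Step 2: Compute augmented objective.
t*f(x) = 8.9*13.79 = 122.731
Total = 122.731 - 2.9948 = 119.7362


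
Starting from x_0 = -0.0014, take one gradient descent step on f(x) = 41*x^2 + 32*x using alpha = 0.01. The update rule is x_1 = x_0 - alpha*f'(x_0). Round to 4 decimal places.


We compute the gradient at x_0 and apply the update.
f'(x) = 82*x + 32
f'(-0.0014) = 82*-0.0014 + 32 = 31.8852
x_1 = -0.0014 - 0.01*31.8852 = -0.3203


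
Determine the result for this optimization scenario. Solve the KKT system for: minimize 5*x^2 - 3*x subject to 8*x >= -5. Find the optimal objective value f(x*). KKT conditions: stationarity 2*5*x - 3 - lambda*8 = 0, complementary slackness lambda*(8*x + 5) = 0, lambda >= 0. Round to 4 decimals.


Step 1: Try lambda = 0 (constraint inactive).
Stationarity: 2*5*x - 3 = 0
x* = 3/(2*5) = 0.3
Check constraint: 8*0.3 = 2.4 >= -5 -- satisfied.
Step 2: Compute optimal value.
f(x*) = 5*0.3^2 - 3*0.3 = -0.45


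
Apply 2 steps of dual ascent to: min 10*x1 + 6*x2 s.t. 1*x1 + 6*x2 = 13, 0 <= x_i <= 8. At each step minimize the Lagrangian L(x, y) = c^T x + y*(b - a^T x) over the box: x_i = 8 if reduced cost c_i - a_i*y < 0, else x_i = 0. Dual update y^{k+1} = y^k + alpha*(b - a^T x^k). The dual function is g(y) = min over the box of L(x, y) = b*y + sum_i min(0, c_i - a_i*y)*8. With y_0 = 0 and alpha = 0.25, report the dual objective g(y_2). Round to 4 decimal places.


Dual ascent for LP: min 10*x1 + 6*x2, 1*x1 + 6*x2 = 13, 0 <= x_i <= 8
Step 1: y^k = 0.0, reduced costs: (10.0, 6.0)
  x^k = (0.0, 0.0), subgradient = b - a^T x = 13.0
  y^{k+1} = 0.0 + 0.25*13.0 = 3.25
Step 2: y^k = 3.25, reduced costs: (6.75, -13.5)
  x^k = (0.0, 8.0), subgradient = b - a^T x = -35.0
  y^{k+1} = 3.25 + 0.25*-35.0 = -5.5
Dual objective at y_2 = -5.5: reduced costs (15.5, 39.0), box minimizer x = (0.0, 0.0)
g(y_2) = b*y + (c1 - a1*y)*x1 + (c2 - a2*y)*x2 = 13*(-5.5) + 15.5*0.0 + 39.0*0.0 = -71.5 + 0.0 + 0.0 = -71.5


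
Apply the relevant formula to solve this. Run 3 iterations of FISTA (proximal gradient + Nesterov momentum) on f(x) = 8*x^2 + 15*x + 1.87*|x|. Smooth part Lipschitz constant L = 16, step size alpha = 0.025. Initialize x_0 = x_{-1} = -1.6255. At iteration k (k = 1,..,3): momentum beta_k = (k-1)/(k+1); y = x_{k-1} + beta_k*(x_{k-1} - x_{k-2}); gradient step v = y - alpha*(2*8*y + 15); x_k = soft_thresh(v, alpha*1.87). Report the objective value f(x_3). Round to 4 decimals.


FISTA on f(x) = 8*x^2 + 15*x + 1.87*|x|
L = 16, alpha = 0.025
Iteration 1: beta = 0.0, y = -1.6255 + 0.0*(-1.6255 + 1.6255) = -1.6255
  grad(y) = -11.008, v = y - alpha*grad = -1.3503
  prox(v) = soft_thresh(-1.3503, 0.0468) = -1.3036
Iteration 2: beta = 0.3333, y = -1.3036 + 0.3333*(-1.3036 + 1.6255) = -1.1962
  grad(y) = -4.1397, v = y - alpha*grad = -1.0927
  prox(v) = soft_thresh(-1.0927, 0.0468) = -1.046
Iteration 3: beta = 0.5, y = -1.046 + 0.5*(-1.046 + 1.3036) = -0.9172
  grad(y) = 0.3246, v = y - alpha*grad = -0.9253
  prox(v) = soft_thresh(-0.9253, 0.0468) = -0.8786
f(x_3) = 8*(-0.8786)^2 + 15*(-0.8786) + 1.87*|-0.8786| = -5.3605


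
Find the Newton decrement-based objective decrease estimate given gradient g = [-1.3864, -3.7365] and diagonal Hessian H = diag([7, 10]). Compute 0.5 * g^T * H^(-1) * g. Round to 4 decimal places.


Step 1: H is diagonal, so H^(-1) * g = [-0.1981, -0.3737].
Step 2: g^T H^(-1) g = sum_i g_i^2 / H_ii
  = (-1.3864)^2/7 + (-3.7365)^2/10
  = 0.2746 + 1.3961 = 1.6707
Step 3: Objective decrease = 0.5 * g^T H^(-1) g = 0.8354


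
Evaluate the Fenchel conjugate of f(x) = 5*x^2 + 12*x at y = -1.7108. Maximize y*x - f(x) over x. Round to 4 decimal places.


f*(y) = sup_x {y*x - a*x^2 - b*x} = sup_x {(y-b)*x - a*x^2}
FOC: (y - b) - 2a*x = 0 => x* = (y - b)/(2a)
x* = (-1.7108 - 12)/(2*5) = -1.3711
f*(-1.7108) = (y-b)^2/(4a) = (-1.7108 - 12)^2/(4*5)
= 187.986/20 = 9.3993


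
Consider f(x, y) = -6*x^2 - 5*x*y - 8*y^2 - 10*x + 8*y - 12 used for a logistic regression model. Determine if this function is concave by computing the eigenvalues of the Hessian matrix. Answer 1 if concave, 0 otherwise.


The Hessian of f(x,y) = -6*x^2 - 5*x*y - 8*y^2 - 10*x + 8*y - 12 is:
H = [[-12, -5], [-5, -16]]
Trace = -12 - 16 = -28
Determinant = -12*-16 - (-5)^2 = 167
Discriminant = (-28)^2 - 4*167 = 116.0
Eigenvalues: lambda_1 = -19.3852, lambda_2 = -8.6148
The function is concave.

1


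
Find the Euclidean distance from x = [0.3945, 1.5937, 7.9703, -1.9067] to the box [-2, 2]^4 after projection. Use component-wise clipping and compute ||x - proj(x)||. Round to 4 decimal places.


Project each component onto [-2, 2].
clip(0.3945) = 0.3945, clip(1.5937) = 1.5937, clip(7.9703) = 2.0, clip(-1.9067) = -1.9067
Projection = [0.3945, 1.5937, 2.0, -1.9067]
Squared diffs: [0.0, 0.0, 35.6445, 0.0]
Distance = sqrt(35.6445) = 5.9703


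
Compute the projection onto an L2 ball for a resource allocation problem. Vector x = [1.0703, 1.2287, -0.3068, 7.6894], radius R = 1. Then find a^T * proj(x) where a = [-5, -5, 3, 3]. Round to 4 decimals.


Step 1: Compute ||x|| (intermediates to 6 decimals).
||x|| = sqrt(1.0703^2 + 1.2287^2 + (-0.3068)^2 + 7.6894^2) = 7.866145
Step 2: Project.
Since ||x|| > R, scale = R/||x|| = 1/7.866145 = 0.127127, proj(x) = scale * x
proj(x) = [0.136064, 0.156201, -0.039003, 0.97753]
Step 3: Dot product.
a^T * proj(x) = -5*0.136064 - 5*0.156201 + 3*(-0.039003) + 3*0.97753 = 1.3543


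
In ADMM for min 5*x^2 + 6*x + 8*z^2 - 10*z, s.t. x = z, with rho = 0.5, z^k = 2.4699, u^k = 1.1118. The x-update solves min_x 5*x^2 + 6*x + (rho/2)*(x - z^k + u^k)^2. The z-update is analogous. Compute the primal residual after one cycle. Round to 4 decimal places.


ADMM iteration with rho = 0.5, z^k = 2.4699, u^k = 1.1118
Step 1: x-update.
Minimize 5*x^2 + 6*x + (0.5/2)*(x - 2.4699 + 1.1118)^2
FOC: (2*5 + 0.5)*x = -6 + 0.5*(2.4699 - 1.1118)
x^{k+1} = -0.5068
Step 2: z-update.
Minimize 8*z^2 - 10*z + (0.5/2)*(-0.5068 - z + 1.1118)^2
FOC: (2*8 + 0.5)*z = 10 + 0.5*(-0.5068 + 1.1118)
z^{k+1} = 0.6244
Step 3: u-update.
u^{k+1} = 1.1118 - 0.5068 - 0.6244 = -0.0194
Step 4: Primal residual = |-0.5068 - 0.6244| = 1.1312


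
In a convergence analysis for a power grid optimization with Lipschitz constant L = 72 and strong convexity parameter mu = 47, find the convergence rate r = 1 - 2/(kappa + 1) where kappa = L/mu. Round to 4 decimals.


Step 1: Compute the condition number.
kappa = L/mu = 72/47 = 1.5319
Step 2: Compute the convergence rate.
r = 1 - 2/(kappa + 1) = 1 - 2*mu/(L + mu) = (L - mu)/(L + mu) = 25/119 = 0.2101


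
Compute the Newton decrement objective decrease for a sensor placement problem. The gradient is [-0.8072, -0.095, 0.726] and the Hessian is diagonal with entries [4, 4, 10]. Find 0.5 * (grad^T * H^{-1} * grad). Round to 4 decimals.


Step 1: H is diagonal, so H^(-1) * g = [-0.2018, -0.0238, 0.0726].
Step 2: g^T H^(-1) g = sum_i g_i^2 / H_ii
  = (-0.8072)^2/4 + (-0.095)^2/4 + (0.726)^2/10
  = 0.1629 + 0.0023 + 0.0527 = 0.2179
Step 3: Objective decrease = 0.5 * g^T H^(-1) g = 0.1089


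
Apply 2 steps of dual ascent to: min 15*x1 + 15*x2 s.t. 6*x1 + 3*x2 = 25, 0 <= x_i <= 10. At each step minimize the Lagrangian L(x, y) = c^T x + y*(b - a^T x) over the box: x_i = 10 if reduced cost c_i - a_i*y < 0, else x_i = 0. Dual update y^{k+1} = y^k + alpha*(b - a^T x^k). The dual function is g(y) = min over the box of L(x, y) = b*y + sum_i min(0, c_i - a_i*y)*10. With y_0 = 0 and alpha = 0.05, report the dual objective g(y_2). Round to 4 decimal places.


Dual ascent for LP: min 15*x1 + 15*x2, 6*x1 + 3*x2 = 25, 0 <= x_i <= 10
Step 1: y^k = 0.0, reduced costs: (15.0, 15.0)
  x^k = (0.0, 0.0), subgradient = b - a^T x = 25.0
  y^{k+1} = 0.0 + 0.05*25.0 = 1.25
Step 2: y^k = 1.25, reduced costs: (7.5, 11.25)
  x^k = (0.0, 0.0), subgradient = b - a^T x = 25.0
  y^{k+1} = 1.25 + 0.05*25.0 = 2.5
Dual objective at y_2 = 2.5: reduced costs (0.0, 7.5), box minimizer x = (0.0, 0.0)
g(y_2) = b*y + (c1 - a1*y)*x1 + (c2 - a2*y)*x2 = 25*2.5 + 0.0*0.0 + 7.5*0.0 = 62.5 + 0.0 + 0.0 = 62.5


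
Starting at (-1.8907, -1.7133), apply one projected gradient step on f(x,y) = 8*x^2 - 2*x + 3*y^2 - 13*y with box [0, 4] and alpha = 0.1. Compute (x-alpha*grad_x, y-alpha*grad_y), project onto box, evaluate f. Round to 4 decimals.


Step 1: Compute gradient at (-1.8907, -1.7133).
grad_x = 2*8*-1.8907 - 2 = -32.2512
grad_y = 2*3*-1.7133 - 13 = -23.2798
Step 2: Gradient step.
x_raw = -1.8907 - 0.1*-32.2512 = 1.3344
y_raw = -1.7133 - 0.1*-23.2798 = 0.6147
Step 3: Project onto [0, 4].
x_proj = clip(1.3344) = 1.3344
y_proj = clip(0.6147) = 0.6147
Step 4: Evaluate f.
f(1.3344, 0.6147) = 4.7192


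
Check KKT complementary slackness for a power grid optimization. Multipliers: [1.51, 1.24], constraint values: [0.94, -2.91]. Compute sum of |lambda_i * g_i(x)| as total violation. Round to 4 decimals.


KKT complementary slackness check:
lambda_1 * g_1 = 1.51 * 0.94 = 1.4194
lambda_2 * g_2 = 1.24 * -2.91 = -3.6084
Total violation = 1.4194 + 3.6084 = 5.0278


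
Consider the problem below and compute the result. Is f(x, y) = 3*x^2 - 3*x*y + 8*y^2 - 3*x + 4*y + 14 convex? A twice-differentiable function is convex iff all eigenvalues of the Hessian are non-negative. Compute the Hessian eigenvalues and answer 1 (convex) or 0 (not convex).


The Hessian of f(x,y) = 3*x^2 - 3*x*y + 8*y^2 - 3*x + 4*y + 14 is:
H = [[6, -3], [-3, 16]]
Trace = 6 + 16 = 22
Determinant = 6*16 - (-3)^2 = 87
Discriminant = (22)^2 - 4*87 = 136.0
Eigenvalues: lambda_1 = 5.169, lambda_2 = 16.831
The function is convex.

1


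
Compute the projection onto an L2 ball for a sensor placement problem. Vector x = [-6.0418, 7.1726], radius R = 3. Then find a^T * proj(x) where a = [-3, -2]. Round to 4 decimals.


Step 1: Compute ||x|| (intermediates to 6 decimals).
||x|| = sqrt((-6.0418)^2 + 7.1726^2) = 9.378142
Step 2: Project.
Since ||x|| > R, scale = R/||x|| = 3/9.378142 = 0.319893, proj(x) = scale * x
proj(x) = [-1.93273, 2.294465]
Step 3: Dot product.
a^T * proj(x) = -3*(-1.93273) - 2*2.294465 = 1.2093


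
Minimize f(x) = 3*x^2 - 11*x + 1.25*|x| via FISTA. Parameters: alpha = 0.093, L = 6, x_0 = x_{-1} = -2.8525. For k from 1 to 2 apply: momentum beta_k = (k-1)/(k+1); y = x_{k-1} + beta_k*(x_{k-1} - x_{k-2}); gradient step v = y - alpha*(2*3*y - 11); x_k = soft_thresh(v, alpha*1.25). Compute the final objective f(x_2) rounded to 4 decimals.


FISTA on f(x) = 3*x^2 - 11*x + 1.25*|x|
L = 6, alpha = 0.093
Iteration 1: beta = 0.0, y = -2.8525 + 0.0*(-2.8525 + 2.8525) = -2.8525
  grad(y) = -28.115, v = y - alpha*grad = -0.2378
  prox(v) = soft_thresh(-0.2378, 0.1163) = -0.1216
Iteration 2: beta = 0.3333, y = -0.1216 + 0.3333*(-0.1216 + 2.8525) = 0.7888
  grad(y) = -6.2674, v = y - alpha*grad = 1.3716
  prox(v) = soft_thresh(1.3716, 0.1163) = 1.2554
f(x_2) = 3*1.2554^2 - 11*1.2554 + 1.25*|1.2554| = -7.512


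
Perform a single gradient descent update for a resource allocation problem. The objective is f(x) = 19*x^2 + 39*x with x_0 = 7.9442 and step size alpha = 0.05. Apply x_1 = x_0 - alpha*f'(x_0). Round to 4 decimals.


We compute the gradient at x_0 and apply the update.
f'(x) = 38*x + 39
f'(7.9442) = 38*7.9442 + 39 = 340.8796
x_1 = 7.9442 - 0.05*340.8796 = -9.0998


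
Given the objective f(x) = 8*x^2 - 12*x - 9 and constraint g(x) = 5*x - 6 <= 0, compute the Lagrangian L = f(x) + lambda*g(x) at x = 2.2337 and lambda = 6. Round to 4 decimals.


Step 1: Evaluate f(x).
f(2.2337) = 8*2.2337^2 - 12*2.2337 - 9 = 4.1109
Step 2: Evaluate g(x).
g(2.2337) = 5*2.2337 - 6 = 5.1685
Step 3: Compute Lagrangian.
L = 4.1109 + 6*5.1685 = 35.1219


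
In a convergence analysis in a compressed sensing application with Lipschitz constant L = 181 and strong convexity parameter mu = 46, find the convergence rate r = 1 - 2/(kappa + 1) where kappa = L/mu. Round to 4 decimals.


Step 1: Compute the condition number.
kappa = L/mu = 181/46 = 3.9348
Step 2: Compute the convergence rate.
r = 1 - 2/(kappa + 1) = 1 - 2*mu/(L + mu) = (L - mu)/(L + mu) = 135/227 = 0.5947


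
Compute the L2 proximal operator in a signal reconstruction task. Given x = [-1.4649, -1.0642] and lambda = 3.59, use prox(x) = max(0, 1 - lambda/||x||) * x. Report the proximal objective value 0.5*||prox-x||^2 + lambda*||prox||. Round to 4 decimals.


Step 1: Compute ||x||.
||x|| = 1.8107
Step 2: Compute scaling factor.
scale = max(0, 1 - 3.59/1.8107) = 0.0
Step 3: prox(x) = [-0.0, -0.0]
||prox(x)|| = 0.0
Step 4: Proximal objective.
0.5*||prox-x||^2 = 1.6392
lambda*||prox|| = 0.0
Total = 1.6392


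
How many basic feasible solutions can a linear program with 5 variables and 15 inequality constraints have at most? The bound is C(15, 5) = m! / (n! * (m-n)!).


Each vertex corresponds to some choice of n active constraints out of m, so the number of vertices is at most C(m, n) = m! / (n!(m-n)!).
m = 15, n = 5
Numerator: 15 * 14 * 13 * 12 * 11
Denominator: 5! = 120
C(15, 5) = 3003


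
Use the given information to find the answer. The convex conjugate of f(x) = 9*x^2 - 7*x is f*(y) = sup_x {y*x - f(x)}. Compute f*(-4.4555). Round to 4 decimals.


f*(y) = sup_x {y*x - a*x^2 - b*x} = sup_x {(y-b)*x - a*x^2}
FOC: (y - b) - 2a*x = 0 => x* = (y - b)/(2a)
x* = (-4.4555 + 7)/(2*9) = 0.1414
f*(-4.4555) = (y-b)^2/(4a) = (-4.4555 + 7)^2/(4*9)
= 6.4745/36 = 0.1798


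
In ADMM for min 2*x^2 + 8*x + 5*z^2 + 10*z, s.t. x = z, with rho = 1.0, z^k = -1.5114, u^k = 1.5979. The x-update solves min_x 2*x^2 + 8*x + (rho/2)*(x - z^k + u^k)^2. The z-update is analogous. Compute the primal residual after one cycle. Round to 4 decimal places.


ADMM iteration with rho = 1.0, z^k = -1.5114, u^k = 1.5979
Step 1: x-update.
Minimize 2*x^2 + 8*x + (1.0/2)*(x + 1.5114 + 1.5979)^2
FOC: (2*2 + 1.0)*x = -8 + 1.0*(-1.5114 - 1.5979)
x^{k+1} = -2.2219
Step 2: z-update.
Minimize 5*z^2 + 10*z + (1.0/2)*(-2.2219 - z + 1.5979)^2
FOC: (2*5 + 1.0)*z = -10 + 1.0*(-2.2219 + 1.5979)
z^{k+1} = -0.9658
Step 3: u-update.
u^{k+1} = 1.5979 - 2.2219 + 0.9658 = 0.3419
Step 4: Primal residual = |-2.2219 + 0.9658| = 1.256


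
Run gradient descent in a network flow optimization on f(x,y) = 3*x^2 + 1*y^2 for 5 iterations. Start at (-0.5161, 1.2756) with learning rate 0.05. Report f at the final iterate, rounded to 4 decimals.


Gradient descent on f(x,y) = 3*x^2 + 1*y^2.
Starting point: (-0.5161, 1.2756), alpha = 0.05
Step 1: grad_x = 2*3*-0.5161 = -3.0966, grad_y = 2*1*1.2756 = 2.5512
  x_1 = -0.5161 - 0.05*-3.0966 = -0.3613
  y_1 = 1.2756 - 0.05*2.5512 = 1.148
Step 2: grad_x = 2*3*-0.3613 = -2.1676, grad_y = 2*1*1.148 = 2.2961
  x_2 = -0.3613 - 0.05*-2.1676 = -0.2529
  y_2 = 1.148 - 0.05*2.2961 = 1.0332
Step 3: grad_x = 2*3*-0.2529 = -1.5173, grad_y = 2*1*1.0332 = 2.0665
  x_3 = -0.2529 - 0.05*-1.5173 = -0.177
  y_3 = 1.0332 - 0.05*2.0665 = 0.9299
Step 4: grad_x = 2*3*-0.177 = -1.0621, grad_y = 2*1*0.9299 = 1.8598
  x_4 = -0.177 - 0.05*-1.0621 = -0.1239
  y_4 = 0.9299 - 0.05*1.8598 = 0.8369
Step 5: grad_x = 2*3*-0.1239 = -0.7435, grad_y = 2*1*0.8369 = 1.6738
  x_5 = -0.1239 - 0.05*-0.7435 = -0.0867
  y_5 = 0.8369 - 0.05*1.6738 = 0.7532
f(-0.0867, 0.7532) = 3*(-0.0867)^2 + 1*0.7532^2 = 0.5899
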